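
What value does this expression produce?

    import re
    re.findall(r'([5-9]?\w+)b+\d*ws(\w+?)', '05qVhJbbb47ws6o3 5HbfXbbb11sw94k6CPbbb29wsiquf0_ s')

With the lazy modifier that quantifier settles for the fewest repetitions that let the rest of the pattern succeed (the atoms after it are unaffected and can still be greedy).
Multiple groups make `findall` return tuples — one 2-tuple for each match.

[('05qVhJbb', '6'), ('5HbfXbbb11sw94k6CPbb', 'i')]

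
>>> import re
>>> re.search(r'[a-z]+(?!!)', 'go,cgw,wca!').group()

The negative lookaround is zero-width — it rules out positions where the adjacent text would match, without consuming anything.
`re.search` scans for the first position where the pattern succeeds.
The match spans [0:2] → 'go'.

'go'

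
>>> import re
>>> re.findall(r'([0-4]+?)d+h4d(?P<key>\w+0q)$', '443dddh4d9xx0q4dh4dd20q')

`findall` packs the 2 group values into a tuple for every match.

[('443', '9xx0q4dh4dd20q')]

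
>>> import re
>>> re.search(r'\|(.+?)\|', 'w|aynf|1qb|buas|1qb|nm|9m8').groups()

The match spans [1:7] → '|aynf|'.
Captured: group 1 = 'aynf'.

('aynf',)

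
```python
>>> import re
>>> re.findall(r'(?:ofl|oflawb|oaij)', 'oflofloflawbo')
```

['ofl', 'ofl', 'ofl']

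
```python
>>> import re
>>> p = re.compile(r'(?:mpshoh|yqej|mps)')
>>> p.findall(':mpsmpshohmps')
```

['mps', 'mpshoh', 'mps']

`|` is ordered: at each position the engine commits to the first alternative that works.
Scanning left to right: at [1:4] → 'mps'; at [4:10] → 'mpshoh'; at [10:13] → 'mps'.
Since nothing is captured, `findall` lists the 3 matched substrings directly.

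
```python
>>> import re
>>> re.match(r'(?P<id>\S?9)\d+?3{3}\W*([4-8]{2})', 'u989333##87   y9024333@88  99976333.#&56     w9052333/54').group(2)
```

The pattern matches optionally a non-whitespace character, then the literal '9' (captured as 'id'); then one or more of a digit (lazy), then exactly 3 of the literal '3', then zero or more of a non-word character; then exactly 2 of a character in [4-8] (captured).
`match` is anchored at position 0; if the pattern doesn't fit there, it returns None.
The match spans [0:11] → 'u989333##87'.
Captured: group 1 = 'u9', group 2 = '87'.

'87'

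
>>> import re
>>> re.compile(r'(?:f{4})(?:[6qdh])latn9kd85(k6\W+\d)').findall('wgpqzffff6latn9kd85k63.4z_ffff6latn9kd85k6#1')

Pattern: exactly 4 of a literal 'f' (non-capturing group); then one of [6qdh] (non-capturing group); then the literal 'lat', then the literal 'n9k', then the literal 'd85'; then the literal 'k6', then one or more of a non-word character, then a digit (captured).
With a single group, `findall` returns only what that group captured — 1 item.

['k6#1']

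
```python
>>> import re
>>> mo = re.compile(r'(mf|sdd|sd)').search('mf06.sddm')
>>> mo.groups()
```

Unlike `match`, `search` isn't anchored — it looks for the pattern anywhere in the string.
The match spans [0:2] → 'mf'.
Captured: group 1 = 'mf'.

('mf',)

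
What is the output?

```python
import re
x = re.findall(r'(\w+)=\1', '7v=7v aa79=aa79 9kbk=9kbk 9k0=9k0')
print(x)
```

After group 1 captures some text, `\1` only succeeds where that same text appears again.
One capturing group, so `findall` returns just the captured substring from each match — 4 in all.

['7v', 'aa79', '9kbk', '9k0']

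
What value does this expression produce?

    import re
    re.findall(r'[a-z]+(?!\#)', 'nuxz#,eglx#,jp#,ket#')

['nux', 'egl', 'j', 'ke']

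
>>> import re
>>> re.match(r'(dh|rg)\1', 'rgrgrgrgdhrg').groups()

('rg',)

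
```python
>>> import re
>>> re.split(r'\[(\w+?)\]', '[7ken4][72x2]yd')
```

['', '7ken4', '', '72x2', 'yd']

Matches to split on: at [0:7] → '[7ken4]'; at [7:13] → '[72x2]'.
Because the pattern has a capturing group, `split` also inserts each captured text between the pieces.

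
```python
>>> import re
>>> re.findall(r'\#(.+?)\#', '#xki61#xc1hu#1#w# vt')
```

A `+?`/`*?`/`{m,n}?` starts at its minimum and grows only as far as needed for what follows to match.
One capturing group, so `findall` returns just the captured substring from each match — 2 in all.

['xki61', '1']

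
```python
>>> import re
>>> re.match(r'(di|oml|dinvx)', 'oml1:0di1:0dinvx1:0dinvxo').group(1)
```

`re.match` only tries the pattern at the start of the string.
The match spans [0:3] → 'oml'.
Captured: group 1 = 'oml'.

'oml'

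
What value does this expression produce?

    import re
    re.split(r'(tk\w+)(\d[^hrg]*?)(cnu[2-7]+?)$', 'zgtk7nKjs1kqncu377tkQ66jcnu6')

This matches the literal 'tk', then one or more of a word character (captured); then a digit, then zero or more of any character except [hrg] (lazy) (captured); then the literal 'cnu', then one or more of a character in [2-7] (lazy) (captured); then anchored at the end.
Matches to split on: at [2:28] → 'tk7nKjs1kqncu377tkQ66jcnu6'.
With a capturing group present, the delimiter's captured portion is kept in the result list.

['zg', 'tk7nKjs1kqncu377tkQ6', '6j', 'cnu6', '']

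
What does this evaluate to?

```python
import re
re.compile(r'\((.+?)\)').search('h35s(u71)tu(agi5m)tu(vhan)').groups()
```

('u71',)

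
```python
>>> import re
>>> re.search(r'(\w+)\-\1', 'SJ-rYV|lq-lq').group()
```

`\1` is not a pattern — it's the concrete string captured by group 1, re-applied verbatim.
`re.search` tries every starting position until one works.
The match spans [7:12] → 'lq-lq'.
Captured: group 1 = 'lq'.

'lq-lq'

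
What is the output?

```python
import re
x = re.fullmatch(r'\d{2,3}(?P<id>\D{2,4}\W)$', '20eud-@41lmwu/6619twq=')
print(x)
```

None

The pattern matches 2 to 3 of a digit; then 2 to 4 of a non-digit, then a non-word character (captured as 'id'); then anchored at the end.
`fullmatch` succeeds only if the pattern covers the string from start to end.
Here there's no way to consume every character, so the call returns None.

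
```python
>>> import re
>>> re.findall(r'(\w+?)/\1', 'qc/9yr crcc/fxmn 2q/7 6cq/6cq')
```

['6cq']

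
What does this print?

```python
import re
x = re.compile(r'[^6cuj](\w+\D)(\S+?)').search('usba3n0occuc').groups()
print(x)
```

('ba3n0occu', 'c')

The match spans [1:12] → 'sba3n0occuc'.
Captured: group 1 = 'ba3n0occu', group 2 = 'c'.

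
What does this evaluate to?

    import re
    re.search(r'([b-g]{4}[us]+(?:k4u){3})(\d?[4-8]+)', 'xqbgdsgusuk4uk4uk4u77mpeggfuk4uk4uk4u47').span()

(23, 39)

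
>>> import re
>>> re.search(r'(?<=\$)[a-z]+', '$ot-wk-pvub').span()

(1, 3)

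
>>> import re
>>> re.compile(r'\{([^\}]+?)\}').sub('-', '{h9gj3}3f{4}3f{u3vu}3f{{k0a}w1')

Matches: at [0:7] → '{h9gj3}'; at [9:12] → '{4}'; at [14:20] → '{u3vu}'; at [22:28] → '{{k0a}'.
`sub` substitutes '-' at each match site.

'-3f-3f-3f-w1'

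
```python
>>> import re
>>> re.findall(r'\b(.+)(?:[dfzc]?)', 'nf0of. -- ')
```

Pattern: a word boundary (`\b`, zero-width); then one or more of any character (captured); then optionally one of [dfzc] (non-capturing group).
Scanning left to right: at [0:10] match 'nf0of. -- ', group 1 = 'nf0of. -- '.
`findall` collects group 1 from the one match (1 total).

['nf0of. -- ']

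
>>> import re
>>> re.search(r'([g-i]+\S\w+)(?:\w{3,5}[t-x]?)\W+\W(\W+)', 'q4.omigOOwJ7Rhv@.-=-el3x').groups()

The match spans [5:20] → 'igOOwJ7Rhv@.-=-'.
Captured: group 1 = 'igOOwJ7', group 2 = '-'.

('igOOwJ7', '-')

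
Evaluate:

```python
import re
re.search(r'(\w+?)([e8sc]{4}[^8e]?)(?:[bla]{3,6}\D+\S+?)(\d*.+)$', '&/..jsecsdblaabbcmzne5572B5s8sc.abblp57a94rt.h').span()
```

This matches one or more of a word character (lazy) (captured); then exactly 4 of one of [e8sc], then optionally any character except [8e] (captured); then 3 to 6 of one of [bla], then one or more of a non-digit, then one or more of a non-whitespace character (lazy) (non-capturing group); then zero or more of a digit, then one or more of any character (captured); then anchored at the end.
`re.search` tries every starting position until one works.
The match spans [4:46] → 'jsecsdblaabbcmzne5572B5s8sc.abblp57a94rt.h'.
Captured: group 1 = 'j', group 2 = 'secsd', group 3 = '572B5s8sc.abblp57a94rt.h'.

(4, 46)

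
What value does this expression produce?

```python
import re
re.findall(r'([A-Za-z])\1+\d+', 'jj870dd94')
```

['j', 'd']

`\1` has to match the exact text group 1 already captured.
Walking the string: at [0:5] match 'jj870', group 1 = 'j'; at [5:9] match 'dd94', group 1 = 'd'.
One capturing group, so `findall` returns just the captured substring from each match — 2 in all.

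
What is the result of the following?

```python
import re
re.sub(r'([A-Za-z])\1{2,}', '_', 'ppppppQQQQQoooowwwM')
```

'____M'

`\1` has to match the exact text group 1 already captured.
Matches: at [0:6] → 'pppppp'; at [6:11] → 'QQQQQ'; at [11:15] → 'oooo'; at [15:18] → 'www'.
Every occurrence is swapped for '_'.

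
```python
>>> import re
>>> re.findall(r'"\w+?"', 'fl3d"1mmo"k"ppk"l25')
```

['"1mmo"', '"ppk"']

Walking the string: at [4:10] → '"1mmo"'; at [11:16] → '"ppk"'.
With no groups in the pattern, `findall` gives back each whole match — 2 here.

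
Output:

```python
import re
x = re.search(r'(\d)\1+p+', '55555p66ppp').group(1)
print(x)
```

The match spans [0:6] → '55555p'.
Captured: group 1 = '5'.

5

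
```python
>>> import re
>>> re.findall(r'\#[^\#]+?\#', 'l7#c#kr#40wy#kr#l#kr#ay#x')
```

Walking the string: at [2:5] → '#c#'; at [7:13] → '#40wy#'; at [15:18] → '#l#'; at [20:24] → '#ay#'.
No capturing groups, so `findall` returns the 4 full match strings.

['#c#', '#40wy#', '#l#', '#ay#']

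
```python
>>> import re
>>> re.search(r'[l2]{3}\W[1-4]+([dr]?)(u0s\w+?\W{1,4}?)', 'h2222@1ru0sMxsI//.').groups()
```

('r', 'u0sMxsI/')

The pattern matches exactly 3 of one of [l2], then a non-word character, then one or more of a character in [1-4]; then optionally one of [dr] (captured); then the literal 'u0s', then one or more of a word character (lazy), then 1 to 4 of a non-word character (lazy) (captured).
A non-greedy quantifier consumes as few characters as it can — just enough that the remainder of the pattern still matches from where it stops; whatever follows it matches normally.
`re.search` scans for the first position where the pattern succeeds.
The match spans [2:16] → '222@1ru0sMxsI/'.
Captured: group 1 = 'r', group 2 = 'u0sMxsI/'.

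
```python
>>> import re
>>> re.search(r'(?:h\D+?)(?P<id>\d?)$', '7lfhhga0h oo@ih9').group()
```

'h oo@ih9'

This matches a literal 'h', then one or more of a non-digit (lazy) (non-capturing group); then optionally a digit (captured as 'id'); then anchored at the end.
`re.search` tries every starting position until one works.
The match spans [8:16] → 'h oo@ih9'.
Captured: group 1 = '9'.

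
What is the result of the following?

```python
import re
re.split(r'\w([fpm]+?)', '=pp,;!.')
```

With a capturing group present, the delimiter's captured portion is kept in the result list.

['=', 'p', ',;!.']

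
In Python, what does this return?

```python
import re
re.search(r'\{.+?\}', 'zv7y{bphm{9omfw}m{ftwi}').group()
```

'{bphm{9omfw}'

A non-greedy quantifier consumes as few characters as it can — just enough that the remainder of the pattern still matches from where it stops; whatever follows it matches normally.
Unlike `match`, `search` isn't anchored — it looks for the pattern anywhere in the string.
The match spans [4:16] → '{bphm{9omfw}'.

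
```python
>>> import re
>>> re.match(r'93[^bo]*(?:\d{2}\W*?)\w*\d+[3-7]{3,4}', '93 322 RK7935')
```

None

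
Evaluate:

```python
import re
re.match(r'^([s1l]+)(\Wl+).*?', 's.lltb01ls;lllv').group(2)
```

'.ll'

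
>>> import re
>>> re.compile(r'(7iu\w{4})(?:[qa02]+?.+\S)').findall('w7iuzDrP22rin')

The pattern matches the literal '7iu', then exactly 4 of a word character (captured); then one or more of one of [qa02] (lazy), then one or more of any character, then a non-whitespace character (non-capturing group).
With a single group, `findall` returns only what that group captured — 1 item.

['7iuzDrP']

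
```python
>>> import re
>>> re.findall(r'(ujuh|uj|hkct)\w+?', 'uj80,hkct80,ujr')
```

Walking the string: at [0:3] match 'uj8', group 1 = 'uj'; at [5:10] match 'hkct8', group 1 = 'hkct'; at [12:15] match 'ujr', group 1 = 'uj'.
With a single group, `findall` returns only what that group captured — 3 items.

['uj', 'hkct', 'uj']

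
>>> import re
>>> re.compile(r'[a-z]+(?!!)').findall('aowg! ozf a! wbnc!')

Because the assertion is negative and zero-width, positions next to the forbidden text are skipped.
Since nothing is captured, `findall` lists the 3 matched substrings directly.

['aow', 'ozf', 'wbn']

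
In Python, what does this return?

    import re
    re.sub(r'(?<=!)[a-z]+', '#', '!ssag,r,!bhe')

'!#,r,!#'

The lookaround is zero-width — it requires the adjacent text to match without consuming it, so the asserted text isn't part of the match.
Every occurrence is swapped for '#'.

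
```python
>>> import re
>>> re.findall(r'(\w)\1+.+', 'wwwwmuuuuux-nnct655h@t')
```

['w']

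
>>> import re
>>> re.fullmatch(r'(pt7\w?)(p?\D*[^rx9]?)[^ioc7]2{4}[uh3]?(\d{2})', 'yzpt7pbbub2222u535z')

None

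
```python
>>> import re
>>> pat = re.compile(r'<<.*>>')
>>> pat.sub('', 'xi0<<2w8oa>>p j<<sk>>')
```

Matches: at [3:21] → '<<2w8oa>>p j<<sk>>'.
Every occurrence is swapped for ''.

'xi0'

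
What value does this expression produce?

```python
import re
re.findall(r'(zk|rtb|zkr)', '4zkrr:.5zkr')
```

['zk', 'zk']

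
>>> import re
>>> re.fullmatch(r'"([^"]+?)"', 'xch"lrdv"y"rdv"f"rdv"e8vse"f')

None

For `fullmatch`, every character of the input must be accounted for by the pattern.
Here the string isn't matched end-to-end, so the call returns None.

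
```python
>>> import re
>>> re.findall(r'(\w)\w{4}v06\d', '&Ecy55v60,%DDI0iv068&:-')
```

['D']

One capturing group, so `findall` returns just the captured substring from the one match — 1 in all.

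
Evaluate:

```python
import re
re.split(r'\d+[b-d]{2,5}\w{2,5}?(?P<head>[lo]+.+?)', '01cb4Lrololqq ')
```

The pattern matches one or more of a digit, then 2 to 5 of a character in [b-d]; then 2 to 5 of a word character (lazy); then one or more of one of [lo], then one or more of any character (lazy) (captured as 'head').
Because the pattern has a capturing group, `split` also inserts each captured text between the pieces.

['', 'ololq', 'q ']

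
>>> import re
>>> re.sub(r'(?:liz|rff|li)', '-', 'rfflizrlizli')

Alternation isn't longest-match — the leftmost alternative that fits at this position is chosen.
Every occurrence is swapped for '-'.

'--r--'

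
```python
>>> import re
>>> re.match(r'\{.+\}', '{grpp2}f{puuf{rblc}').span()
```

(0, 19)

`re.match` won't scan ahead — the pattern has to work from the very first character.
The match spans [0:19] → '{grpp2}f{puuf{rblc}'.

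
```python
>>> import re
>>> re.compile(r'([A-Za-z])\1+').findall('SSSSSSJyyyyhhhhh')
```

`\1` is not a pattern — it's the concrete string captured by group 1, re-applied verbatim.
Matches: at [0:6] match 'SSSSSS', group 1 = 'S'; at [7:11] match 'yyyy', group 1 = 'y'; at [11:16] match 'hhhhh', group 1 = 'h'.
`findall` collects group 1 from each match (3 total).

['S', 'y', 'h']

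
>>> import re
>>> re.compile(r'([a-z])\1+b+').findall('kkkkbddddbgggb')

['k', 'd', 'g']

A backreference is literal: `\1` must see the identical characters the first group matched.
Matches: at [0:5] match 'kkkkb', group 1 = 'k'; at [5:10] match 'ddddb', group 1 = 'd'; at [10:14] match 'gggb', group 1 = 'g'.
One capturing group, so `findall` returns just the captured substring from each match — 3 in all.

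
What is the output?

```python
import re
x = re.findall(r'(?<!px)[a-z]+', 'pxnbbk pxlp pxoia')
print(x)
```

['pxnbbk', 'pxlp', 'pxoia']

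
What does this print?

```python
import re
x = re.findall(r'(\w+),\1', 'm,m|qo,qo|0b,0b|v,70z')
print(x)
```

A backreference is literal: `\1` must see the identical characters the first group matched.
Scanning left to right: at [0:3] match 'm,m', group 1 = 'm'; at [4:9] match 'qo,qo', group 1 = 'qo'; at [10:15] match '0b,0b', group 1 = '0b'.
One capturing group, so `findall` returns just the captured substring from each match — 3 in all.

['m', 'qo', '0b']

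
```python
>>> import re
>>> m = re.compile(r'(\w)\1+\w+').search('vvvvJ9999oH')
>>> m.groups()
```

('v',)

The backreference `\1` re-matches whatever the first group consumed, character for character.
`re.search` tries every starting position until one works.
The match spans [0:11] → 'vvvvJ9999oH'.
Captured: group 1 = 'v'.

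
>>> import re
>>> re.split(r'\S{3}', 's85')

This matches exactly 3 of a non-whitespace character.
Matches to split on: at [0:3] → 's85'.
The string is cut at each match, leaving 2 pieces.

['', '']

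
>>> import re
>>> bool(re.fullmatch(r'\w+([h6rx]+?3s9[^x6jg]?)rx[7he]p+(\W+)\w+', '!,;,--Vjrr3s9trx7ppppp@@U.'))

False

The pattern matches one or more of a word character; then one or more of one of [h6rx] (lazy), then the literal '3s9', then optionally any character except [x6jg] (captured); then the literal 'rx', then one of [7he], then one or more of a literal 'p'; then one or more of a non-word character (captured); then one or more of a word character.
`re.fullmatch` is like wrapping the pattern in `^…$` (in single-line mode).
Here there's no way to consume every character, so the call returns None, and `bool(None)` is False.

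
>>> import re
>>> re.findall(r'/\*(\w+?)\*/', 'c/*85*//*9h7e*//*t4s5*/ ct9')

['85', '9h7e', 't4s5']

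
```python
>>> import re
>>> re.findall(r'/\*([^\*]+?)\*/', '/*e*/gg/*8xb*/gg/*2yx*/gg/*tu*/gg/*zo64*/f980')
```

Scanning left to right: at [0:5] match '/*e*/', group 1 = 'e'; at [7:14] match '/*8xb*/', group 1 = '8xb'; at [16:23] match '/*2yx*/', group 1 = '2yx'; at [25:31] match '/*tu*/', group 1 = 'tu'; at [33:41] match '/*zo64*/', group 1 = 'zo64'.
With a single group, `findall` returns only what that group captured — 5 items.

['e', '8xb', '2yx', 'tu', 'zo64']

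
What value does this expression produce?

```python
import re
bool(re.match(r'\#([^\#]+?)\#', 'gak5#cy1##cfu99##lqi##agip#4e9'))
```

With `match`, the pattern is implicitly anchored at the beginning.
Here the pattern fails at index 0, so the call returns None, and `bool(None)` is False.

False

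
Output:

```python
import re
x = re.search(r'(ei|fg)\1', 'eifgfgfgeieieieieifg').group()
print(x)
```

fgfg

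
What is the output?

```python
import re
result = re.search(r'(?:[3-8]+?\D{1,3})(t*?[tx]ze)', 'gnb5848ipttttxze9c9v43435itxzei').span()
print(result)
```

(3, 16)

Pattern: one or more of a character in [3-8] (lazy), then 1 to 3 of a non-digit (non-capturing group); then zero or more of a literal 't' (lazy), then one of [tx], then the literal 'ze' (captured).
`re.search` scans for the first position where the pattern succeeds.
The match spans [3:16] → '5848ipttttxze'.
Captured: group 1 = 'tttxze'.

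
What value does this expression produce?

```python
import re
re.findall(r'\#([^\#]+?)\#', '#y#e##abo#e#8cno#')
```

['y', 'abo', '8cno']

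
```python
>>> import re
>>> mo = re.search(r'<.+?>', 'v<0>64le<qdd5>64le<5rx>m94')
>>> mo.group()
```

'<0>'

The `?` after the quantifier makes it lazy — it takes as little as possible before letting the rest of the pattern try.
The match spans [1:4] → '<0>'.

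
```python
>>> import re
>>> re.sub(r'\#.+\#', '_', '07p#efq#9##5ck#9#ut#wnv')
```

'07p_wnv'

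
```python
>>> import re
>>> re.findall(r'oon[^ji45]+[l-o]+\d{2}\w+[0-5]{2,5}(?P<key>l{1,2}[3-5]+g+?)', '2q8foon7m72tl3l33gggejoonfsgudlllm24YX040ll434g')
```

['ll434g']

With a single group, `findall` returns only what that group captured — 1 item.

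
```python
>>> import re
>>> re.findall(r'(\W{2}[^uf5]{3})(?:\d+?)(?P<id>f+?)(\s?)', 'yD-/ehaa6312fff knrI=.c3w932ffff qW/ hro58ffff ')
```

[('=.c3w', 'f', ''), ('/ hro', 'f', '')]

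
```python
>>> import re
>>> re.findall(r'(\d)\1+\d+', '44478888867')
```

After group 1 captures some text, `\1` only succeeds where that same text appears again.
Scanning left to right: at [0:11] match '44478888867', group 1 = '4'.
`findall` collects group 1 from the one match (1 total).

['4']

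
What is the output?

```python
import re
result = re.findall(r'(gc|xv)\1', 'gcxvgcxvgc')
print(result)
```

Because there's exactly one group, `findall` drops the full match and keeps group 1 from each hit.
Nothing in the string satisfies the pattern, so the list is empty.

[]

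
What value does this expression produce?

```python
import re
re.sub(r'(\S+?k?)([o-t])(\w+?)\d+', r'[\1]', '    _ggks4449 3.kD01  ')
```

'    [_ggk] 3.kD01  '

This matches one or more of a non-whitespace character (lazy), then optionally a literal 'k' (captured); then a character in [o-t] (captured); then one or more of a word character (lazy) (captured); then one or more of a digit.
Matches: at [4:13] → '_ggks4449'.
`\1` in the replacement pulls in group 1's text for each match.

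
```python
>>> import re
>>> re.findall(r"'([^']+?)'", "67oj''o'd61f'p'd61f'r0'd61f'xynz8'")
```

`findall` collects group 1 from each match (4 total).

['o', 'p', 'r0', 'xynz8']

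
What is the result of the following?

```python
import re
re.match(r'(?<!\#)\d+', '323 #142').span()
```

`match` is anchored at position 0; if the pattern doesn't fit there, it returns None.
The match spans [0:3] → '323'.

(0, 3)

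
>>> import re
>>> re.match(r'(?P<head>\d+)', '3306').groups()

('3306',)

The match spans [0:4] → '3306'.
Captured: group 1 = '3306'.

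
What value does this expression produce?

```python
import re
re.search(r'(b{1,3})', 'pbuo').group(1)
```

'b'

This matches 1 to 3 of a literal 'b' (captured).
Unlike `match`, `search` isn't anchored — it looks for the pattern anywhere in the string.
The match spans [1:2] → 'b'.
Captured: group 1 = 'b'.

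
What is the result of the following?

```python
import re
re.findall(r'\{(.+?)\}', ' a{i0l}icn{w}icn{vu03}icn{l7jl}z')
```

['i0l', 'w', 'vu03', 'l7jl']

A `+?`/`*?`/`{m,n}?` starts at its minimum and grows only as far as needed for what follows to match.
Walking the string: at [2:7] match '{i0l}', group 1 = 'i0l'; at [10:13] match '{w}', group 1 = 'w'; at [16:22] match '{vu03}', group 1 = 'vu03'; at [25:31] match '{l7jl}', group 1 = 'l7jl'.
`findall` collects group 1 from each match (4 total).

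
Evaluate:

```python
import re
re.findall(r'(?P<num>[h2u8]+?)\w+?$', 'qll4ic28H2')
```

Because there's exactly one group, `findall` drops the full match and keeps group 1 from the one hit.

['2']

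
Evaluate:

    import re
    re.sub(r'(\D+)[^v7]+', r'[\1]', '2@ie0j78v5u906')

'2[@ie]78[v]'

This matches one or more of a non-digit (captured); then one or more of any character except [v7].
Matches: at [1:6] → '@ie0j'; at [8:14] → 'v5u906'.
`\1` in the replacement pulls in group 1's text for each match.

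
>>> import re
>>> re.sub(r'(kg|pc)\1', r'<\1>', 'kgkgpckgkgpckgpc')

The backreference `\1` re-matches whatever the first group consumed, character for character.
Each match is replaced using the text its own group 1 captured.

'<kg>pc<kg>pckgpc'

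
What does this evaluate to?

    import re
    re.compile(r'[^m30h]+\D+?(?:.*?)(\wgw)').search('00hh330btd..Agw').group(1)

This matches one or more of any character except [m30h], then one or more of a non-digit (lazy); then zero or more of any character (lazy) (non-capturing group); then a word character, then the literal 'gw' (captured).
`re.search` tries every starting position until one works.
The match spans [7:15] → 'btd..Agw'.
Captured: group 1 = 'Agw'.

'Agw'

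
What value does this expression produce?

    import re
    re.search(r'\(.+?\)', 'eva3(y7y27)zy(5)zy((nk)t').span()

(4, 11)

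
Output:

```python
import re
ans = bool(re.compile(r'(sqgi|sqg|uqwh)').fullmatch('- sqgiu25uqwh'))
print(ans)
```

`re.fullmatch` is like wrapping the pattern in `^…$` (in single-line mode).
Here the pattern can't cover the whole string, so the call returns None, and `bool(None)` is False.

False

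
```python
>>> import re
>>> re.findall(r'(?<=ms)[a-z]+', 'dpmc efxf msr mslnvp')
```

The positive lookaround only admits positions where the adjacent text matches; those characters stay outside the span.
Matches: at [12:13] → 'r'; at [16:20] → 'lnvp'.
Since nothing is captured, `findall` lists the 2 matched substrings directly.

['r', 'lnvp']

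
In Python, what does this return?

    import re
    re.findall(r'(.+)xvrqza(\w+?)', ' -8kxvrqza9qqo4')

The pattern matches one or more of any character (captured); then the literal 'xvr', then the literal 'qza'; then one or more of a word character (lazy) (captured).
Because the quantifier is non-greedy, it stops expanding at the earliest point where the rest of the pattern can succeed.
Matches: at [0:11] match ' -8kxvrqza9', groups = (' -8k', '9').
2 groups means the one result is a tuple of 2 captured strings — 1 here.

[(' -8k', '9')]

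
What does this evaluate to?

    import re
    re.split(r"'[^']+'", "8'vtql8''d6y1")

['8', "'d6y1"]

Matches to split on: at [1:8] → "'vtql8'".
Splitting on the pattern gives 2 pieces.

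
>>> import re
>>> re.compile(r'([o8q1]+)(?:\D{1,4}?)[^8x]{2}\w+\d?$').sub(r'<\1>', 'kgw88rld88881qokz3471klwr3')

`\1` in the replacement pulls in group 1's text for each match.

'kgw<88>'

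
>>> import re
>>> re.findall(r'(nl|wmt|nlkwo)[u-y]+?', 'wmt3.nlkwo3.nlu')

Because there's exactly one group, `findall` drops the full match and keeps group 1 from the one hit.

['nl']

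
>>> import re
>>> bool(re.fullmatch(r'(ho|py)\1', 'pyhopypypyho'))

A backreference is literal: `\1` must see the identical characters the first group matched.
For `fullmatch`, every character of the input must be accounted for by the pattern.
Here the string isn't matched end-to-end, so the call returns None, and `bool(None)` is False.

False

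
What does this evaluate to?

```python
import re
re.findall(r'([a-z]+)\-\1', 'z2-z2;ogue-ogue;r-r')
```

The backreference `\1` re-matches whatever the first group consumed, character for character.
Matches: at [6:15] match 'ogue-ogue', group 1 = 'ogue'; at [16:19] match 'r-r', group 1 = 'r'.
`findall` collects group 1 from each match (2 total).

['ogue', 'r']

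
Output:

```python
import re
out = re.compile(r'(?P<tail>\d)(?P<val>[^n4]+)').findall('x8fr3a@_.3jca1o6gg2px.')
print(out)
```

The pattern matches a digit (captured as 'tail'); then one or more of any character except [n4] (captured as 'val').
Multiple groups make `findall` return tuples — one 2-tuple for the one match.

[('8', 'fr3a@_.3jca1o6gg2px.')]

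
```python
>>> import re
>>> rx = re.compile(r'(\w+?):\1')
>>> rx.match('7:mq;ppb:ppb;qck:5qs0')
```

None

After group 1 captures some text, `\1` only succeeds where that same text appears again.
`re.match` won't scan ahead — the pattern has to work from the very first character.
Here the string doesn't start with a match, so the call returns None.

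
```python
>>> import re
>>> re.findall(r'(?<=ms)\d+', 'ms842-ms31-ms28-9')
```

The lookaround is zero-width — it requires the adjacent text to match without consuming it, so the asserted text isn't part of the match.
No capturing groups, so `findall` returns the 3 full match strings.

['842', '31', '28']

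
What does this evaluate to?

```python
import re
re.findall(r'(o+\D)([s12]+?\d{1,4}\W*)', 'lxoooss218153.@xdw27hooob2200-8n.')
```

[('ooos', 's2181'), ('ooob', '2200-')]

Pattern: one or more of a literal 'o', then a non-digit (captured); then one or more of one of [s12] (lazy), then 1 to 4 of a digit, then zero or more of a non-word character (captured).
Scanning left to right: at [2:11] match 'oooss2181', groups = ('ooos', 's2181'); at [21:30] match 'ooob2200-', groups = ('ooob', '2200-').
With 2 capturing groups, `findall` returns a 2-tuple per match.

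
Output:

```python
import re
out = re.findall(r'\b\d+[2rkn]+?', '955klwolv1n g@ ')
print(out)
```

['955k']

This matches a word boundary (`\b`, zero-width); then one or more of a digit; then one or more of one of [2rkn] (lazy).
Walking the string: at [0:4] → '955k'.
`findall` yields the raw match text (1 of them) because the pattern has no groups.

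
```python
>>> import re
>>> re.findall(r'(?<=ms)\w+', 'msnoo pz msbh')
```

Because the assertion is zero-width, the text it checks is not consumed and won't appear in the result.
`findall` yields the raw match text (2 of them) because the pattern has no groups.

['noo', 'bh']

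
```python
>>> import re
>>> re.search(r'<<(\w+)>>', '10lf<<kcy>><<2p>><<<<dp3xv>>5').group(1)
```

'kcy'

Unlike `match`, `search` isn't anchored — it looks for the pattern anywhere in the string.
The match spans [4:11] → '<<kcy>>'.
Captured: group 1 = 'kcy'.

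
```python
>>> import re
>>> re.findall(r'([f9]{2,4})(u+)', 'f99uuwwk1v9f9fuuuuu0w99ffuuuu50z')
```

[('f99', 'uu'), ('9f9f', 'uuuuu'), ('99ff', 'uuuu')]

Multiple groups make `findall` return tuples — one 2-tuple for each match.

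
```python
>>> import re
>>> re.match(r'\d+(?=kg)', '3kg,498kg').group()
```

'3'

The `(?=…)`/`(?<=…)` assertion just peeks at neighbouring text; it doesn't advance the match position.
`re.match` only tries the pattern at the start of the string.
The match spans [0:1] → '3'.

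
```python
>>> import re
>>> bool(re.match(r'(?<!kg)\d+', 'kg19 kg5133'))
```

Because the assertion is negative and zero-width, positions next to the forbidden text are skipped.
`match` is anchored at position 0; if the pattern doesn't fit there, it returns None.
Here position 0 doesn't satisfy it, so the call returns None, and `bool(None)` is False.

False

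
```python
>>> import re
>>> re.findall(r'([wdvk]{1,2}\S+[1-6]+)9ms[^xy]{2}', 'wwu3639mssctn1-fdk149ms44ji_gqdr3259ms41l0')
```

['wwu3639mssctn1-fdk149ms44ji_gqdr325']

Pattern: 1 to 2 of one of [wdvk], then one or more of a non-whitespace character, then one or more of a character in [1-6] (captured); then the literal '9ms', then exactly 2 of any character except [xy].
Matches: at [0:40] match 'wwu3639mssctn1-fdk149ms44ji_gqdr3259ms41', group 1 = 'wwu3639mssctn1-fdk149ms44ji_gqdr325'.
Because there's exactly one group, `findall` drops the full match and keeps group 1 from the one hit.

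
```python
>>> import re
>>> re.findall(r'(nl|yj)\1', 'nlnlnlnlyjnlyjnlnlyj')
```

After group 1 captures some text, `\1` only succeeds where that same text appears again.
Because there's exactly one group, `findall` drops the full match and keeps group 1 from each hit.

['nl', 'nl', 'nl']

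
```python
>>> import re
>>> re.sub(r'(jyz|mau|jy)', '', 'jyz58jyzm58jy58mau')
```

The regex engine tests alternatives in the order written; an earlier branch that matches wins even if a later one would match more.
Matches: at [0:3] → 'jyz'; at [5:8] → 'jyz'; at [11:13] → 'jy'; at [15:18] → 'mau'.
`sub` substitutes '' at each match site.

'58m5858'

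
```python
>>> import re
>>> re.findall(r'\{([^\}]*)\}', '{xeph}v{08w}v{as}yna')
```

Matches: at [0:6] match '{xeph}', group 1 = 'xeph'; at [7:12] match '{08w}', group 1 = '08w'; at [13:17] match '{as}', group 1 = 'as'.
Because there's exactly one group, `findall` drops the full match and keeps group 1 from each hit.

['xeph', '08w', 'as']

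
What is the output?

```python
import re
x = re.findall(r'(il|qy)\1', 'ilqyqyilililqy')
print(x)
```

`\1` has to match the exact text group 1 already captured.
With a single group, `findall` returns only what that group captured — 2 items.

['qy', 'il']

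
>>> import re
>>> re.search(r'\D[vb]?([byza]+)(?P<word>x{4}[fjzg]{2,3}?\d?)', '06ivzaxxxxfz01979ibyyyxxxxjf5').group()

'ivzaxxxxfz0'

The pattern matches a non-digit, then optionally one of [vb]; then one or more of one of [byza] (captured); then exactly 4 of a literal 'x', then 2 to 3 of one of [fjzg] (lazy), then optionally a digit (captured as 'word').
`search` walks the string left to right and returns the first match it finds.
The match spans [2:13] → 'ivzaxxxxfz0'.
Captured: group 1 = 'za', group 2 = 'xxxxfz0'.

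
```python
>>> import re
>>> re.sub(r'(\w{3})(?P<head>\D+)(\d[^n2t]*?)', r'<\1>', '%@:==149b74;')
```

Pattern: exactly 3 of a word character (captured); then one or more of a non-digit (captured as 'head'); then a digit, then zero or more of any character except [n2t] (lazy) (captured).
Because the quantifier is non-greedy, it stops expanding at the earliest point where the rest of the pattern can succeed.
Matches: at [5:10] → '149b7'.
The replacement refers to a captured group, so each match is rewritten using its own captured text.

'%@:==<149>4;'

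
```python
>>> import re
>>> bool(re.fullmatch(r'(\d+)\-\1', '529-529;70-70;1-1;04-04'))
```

After group 1 captures some text, `\1` only succeeds where that same text appears again.
`re.fullmatch` requires the pattern to consume the entire string.
Here there's no way to consume every character, so the call returns None, and `bool(None)` is False.

False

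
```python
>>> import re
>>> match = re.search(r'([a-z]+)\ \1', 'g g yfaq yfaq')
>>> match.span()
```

`\1` is not a pattern — it's the concrete string captured by group 1, re-applied verbatim.
Unlike `match`, `search` isn't anchored — it looks for the pattern anywhere in the string.
The match spans [0:3] → 'g g'.
Captured: group 1 = 'g'.

(0, 3)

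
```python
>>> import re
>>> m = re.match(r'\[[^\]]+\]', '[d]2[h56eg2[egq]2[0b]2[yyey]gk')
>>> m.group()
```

'[d]'

`match` is anchored at position 0; if the pattern doesn't fit there, it returns None.
The match spans [0:3] → '[d]'.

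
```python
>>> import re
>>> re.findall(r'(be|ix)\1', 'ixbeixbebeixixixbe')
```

A backreference is literal: `\1` must see the identical characters the first group matched.
Scanning left to right: at [6:10] match 'bebe', group 1 = 'be'; at [10:14] match 'ixix', group 1 = 'ix'.
`findall` collects group 1 from each match (2 total).

['be', 'ix']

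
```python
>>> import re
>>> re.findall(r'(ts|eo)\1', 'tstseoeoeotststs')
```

The backreference `\1` re-matches whatever the first group consumed, character for character.
With a single group, `findall` returns only what that group captured — 3 items.

['ts', 'eo', 'ts']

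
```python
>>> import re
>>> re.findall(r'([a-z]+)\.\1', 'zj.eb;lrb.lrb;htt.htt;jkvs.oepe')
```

['lrb', 'htt']

After group 1 captures some text, `\1` only succeeds where that same text appears again.
One capturing group, so `findall` returns just the captured substring from each match — 2 in all.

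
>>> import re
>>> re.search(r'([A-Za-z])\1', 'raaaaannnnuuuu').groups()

('a',)

After group 1 captures some text, `\1` only succeeds where that same text appears again.
`re.search` tries every starting position until one works.
The match spans [1:3] → 'aa'.
Captured: group 1 = 'a'.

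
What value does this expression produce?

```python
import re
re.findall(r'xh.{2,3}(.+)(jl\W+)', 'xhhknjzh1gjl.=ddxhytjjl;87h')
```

[('jzh1gjl.=ddxhytj', 'jl;')]

2 groups means the one result is a tuple of 2 captured strings — 1 here.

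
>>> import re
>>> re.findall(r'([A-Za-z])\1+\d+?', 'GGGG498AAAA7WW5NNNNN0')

['G', 'A', 'W', 'N']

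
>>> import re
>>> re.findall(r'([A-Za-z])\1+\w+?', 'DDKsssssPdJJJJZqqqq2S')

['D', 's', 'J', 'q']

The backreference `\1` re-matches whatever the first group consumed, character for character.
Scanning left to right: at [0:3] match 'DDK', group 1 = 'D'; at [3:9] match 'sssssP', group 1 = 's'; at [10:15] match 'JJJJZ', group 1 = 'J'; at [15:20] match 'qqqq2', group 1 = 'q'.
One capturing group, so `findall` returns just the captured substring from each match — 4 in all.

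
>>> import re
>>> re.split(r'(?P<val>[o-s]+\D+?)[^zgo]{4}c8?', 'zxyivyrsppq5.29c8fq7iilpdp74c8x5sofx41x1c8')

The pattern matches one or more of a character in [o-s], then one or more of a non-digit (lazy) (captured as 'val'); then exactly 4 of any character except [zgo], then a literal 'c', then optionally the literal '8'.
Matches to split on: at [6:17] → 'rsppq5.29c8'; at [32:42] → 'sofx41x1c8'.
The group in the pattern means `split` returns the separators' captures alongside the pieces.

['zxyivy', 'rsppq', 'fq7iilpdp74c8x5', 'sofx', '']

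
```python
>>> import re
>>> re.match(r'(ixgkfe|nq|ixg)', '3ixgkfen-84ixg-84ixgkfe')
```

With `match`, the pattern is implicitly anchored at the beginning.
Here the string doesn't start with a match, so the call returns None.

None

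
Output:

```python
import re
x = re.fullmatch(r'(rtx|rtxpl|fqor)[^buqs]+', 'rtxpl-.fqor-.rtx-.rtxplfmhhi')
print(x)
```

None

`fullmatch` succeeds only if the pattern covers the string from start to end.
Here the string isn't matched end-to-end, so the call returns None.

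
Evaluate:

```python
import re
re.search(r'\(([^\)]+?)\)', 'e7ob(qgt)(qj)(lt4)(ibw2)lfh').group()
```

The match spans [4:9] → '(qgt)'.

'(qgt)'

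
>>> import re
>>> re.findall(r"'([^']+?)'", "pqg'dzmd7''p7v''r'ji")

['dzmd7', 'p7v', 'r']

Walking the string: at [3:10] match "'dzmd7'", group 1 = 'dzmd7'; at [10:15] match "'p7v'", group 1 = 'p7v'; at [15:18] match "'r'", group 1 = 'r'.
One capturing group, so `findall` returns just the captured substring from each match — 3 in all.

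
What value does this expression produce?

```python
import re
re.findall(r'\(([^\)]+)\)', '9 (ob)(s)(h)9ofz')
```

With a single group, `findall` returns only what that group captured — 3 items.

['ob', 's', 'h']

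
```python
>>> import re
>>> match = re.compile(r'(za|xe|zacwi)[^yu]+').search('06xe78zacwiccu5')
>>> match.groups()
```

`re.search` tries every starting position until one works.
The match spans [2:13] → 'xe78zacwicc'.
Captured: group 1 = 'xe'.

('xe',)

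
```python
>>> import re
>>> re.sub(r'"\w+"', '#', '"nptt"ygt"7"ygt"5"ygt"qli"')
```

'#ygt#ygt#ygt#'

Matches: at [0:6] → '"nptt"'; at [9:12] → '"7"'; at [15:18] → '"5"'; at [21:26] → '"qli"'.
Every occurrence is swapped for '#'.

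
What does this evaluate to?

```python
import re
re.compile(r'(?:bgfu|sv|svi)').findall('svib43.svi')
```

The regex engine tests alternatives in the order written; an earlier branch that matches wins even if a later one would match more.
Since nothing is captured, `findall` lists the 2 matched substrings directly.

['sv', 'sv']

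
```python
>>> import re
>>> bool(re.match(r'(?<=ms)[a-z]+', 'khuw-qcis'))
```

The `(?=…)`/`(?<=…)` assertion just peeks at neighbouring text; it doesn't advance the match position.
`re.match` only tries the pattern at the start of the string.
Here the string doesn't start with a match, so the call returns None, and `bool(None)` is False.

False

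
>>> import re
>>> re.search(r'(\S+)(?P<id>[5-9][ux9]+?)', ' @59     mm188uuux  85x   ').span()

Pattern: one or more of a non-whitespace character (captured); then a character in [5-9], then one or more of one of [ux9] (lazy) (captured as 'id').
Unlike `match`, `search` isn't anchored — it looks for the pattern anywhere in the string.
The match spans [1:4] → '@59'.
Captured: group 1 = '@', group 2 = '59'.

(1, 4)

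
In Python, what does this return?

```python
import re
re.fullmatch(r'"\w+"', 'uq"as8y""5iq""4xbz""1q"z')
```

None

`fullmatch` succeeds only if the pattern covers the string from start to end.
Here the string isn't matched end-to-end, so the call returns None.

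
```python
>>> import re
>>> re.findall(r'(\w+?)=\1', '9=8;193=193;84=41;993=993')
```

The backreference `\1` re-matches whatever the first group consumed, character for character.
One capturing group, so `findall` returns just the captured substring from each match — 3 in all.

['193', '4', '993']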